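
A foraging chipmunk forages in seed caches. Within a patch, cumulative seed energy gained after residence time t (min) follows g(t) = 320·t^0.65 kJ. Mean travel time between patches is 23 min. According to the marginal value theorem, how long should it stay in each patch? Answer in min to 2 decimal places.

42.71 min

By the marginal value theorem, leave when the instantaneous gain rate g'(t) equals the habitat-wide average g(t)/(T + t).
g'(t) = 0.65·320·t^-0.35. Setting 0.65·320·t^-0.35 = 320·t^0.65/(23+t) gives 0.65(23+t) = t, so 0.35·t = 0.65×23.
t* = 0.65×23/0.35 = 42.71 min.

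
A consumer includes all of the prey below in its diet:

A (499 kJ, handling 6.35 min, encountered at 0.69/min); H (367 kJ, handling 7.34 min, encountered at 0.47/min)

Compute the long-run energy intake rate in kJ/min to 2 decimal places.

58.52 kJ/min

R = Σλ_iE_i / (1 + Σλ_ih_i)
Numerator: 0.69×499 + 0.47×367 = 516.8
Denominator: 1 + 0.69×6.35 + 0.47×7.34 = 8.831
R = 516.8/8.831 = 58.52 kJ/min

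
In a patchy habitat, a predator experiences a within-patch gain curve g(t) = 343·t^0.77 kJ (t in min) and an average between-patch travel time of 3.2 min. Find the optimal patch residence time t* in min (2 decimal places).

Optimal t* satisfies g'(t*) = g(t*)/(T + t*).
g'(t) = 0.77·343·t^-0.23. Setting 0.77·343·t^-0.23 = 343·t^0.77/(3.2+t) gives 0.77(3.2+t) = t, so 0.23·t = 0.77×3.2.
t* = 0.77×3.2/0.23 = 10.71 min.

10.71 min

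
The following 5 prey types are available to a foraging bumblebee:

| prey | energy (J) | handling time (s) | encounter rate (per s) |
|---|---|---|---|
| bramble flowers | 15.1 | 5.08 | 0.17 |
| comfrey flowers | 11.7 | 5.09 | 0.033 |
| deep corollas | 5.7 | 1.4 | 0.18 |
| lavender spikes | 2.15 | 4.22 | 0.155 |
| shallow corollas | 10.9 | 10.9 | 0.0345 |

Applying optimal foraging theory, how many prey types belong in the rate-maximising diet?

Profitabilities (E/h, J/s): deep corollas 4.07, bramble flowers 2.97, comfrey flowers 2.3, shallow corollas 1, lavender spikes 0.509. Add prey in this order while the next type's profitability exceeds the intake rate on those already taken.
Rate on top 1: 0.8195. bramble flowers: 2.97 > 0.8195 → include.
Rate on top 2: 1.698. comfrey flowers: 2.3 > 1.698 → include.
Rate on top 3: 1.742. shallow corollas: 1 < 1.742 → exclude; stop.
Optimal diet: deep corollas, bramble flowers, comfrey flowers — 3 of 5 types.

3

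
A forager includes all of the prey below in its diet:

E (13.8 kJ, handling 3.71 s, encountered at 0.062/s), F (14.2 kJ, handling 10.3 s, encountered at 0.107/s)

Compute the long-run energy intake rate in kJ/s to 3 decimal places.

R = (0.062×13.8 + 0.107×14.2) / (1 + 0.062×3.71 + 0.107×10.3) = 2.375/2.332 = 1.018 kJ/s.

1.018 kJ/s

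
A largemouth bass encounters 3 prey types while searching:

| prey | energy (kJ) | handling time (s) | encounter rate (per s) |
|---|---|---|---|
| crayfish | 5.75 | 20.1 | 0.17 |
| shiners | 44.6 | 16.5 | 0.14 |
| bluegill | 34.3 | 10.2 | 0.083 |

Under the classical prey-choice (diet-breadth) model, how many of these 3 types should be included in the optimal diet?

2

Rank by E/h (kJ/s): bluegill 3.36, shiners 2.7, crayfish 0.286. Include each in turn until the next type's E/h falls below the running intake rate.
Rate on top 1: 1.542. shiners: 2.7 > 1.542 → include.
Rate on top 2: 2.187. crayfish: 0.286 < 2.187 → exclude; stop.
Optimal diet: bluegill, shiners — 2 of 3 types.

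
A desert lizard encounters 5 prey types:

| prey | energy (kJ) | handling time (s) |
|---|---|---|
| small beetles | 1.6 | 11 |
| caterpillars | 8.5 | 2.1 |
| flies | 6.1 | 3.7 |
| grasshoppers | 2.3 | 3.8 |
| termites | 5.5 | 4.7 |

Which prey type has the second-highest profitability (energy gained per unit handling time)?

flies

In descending order of E/h:
caterpillars: 8.5/2.1 = 4.05 kJ/s
flies: 6.1/3.7 = 1.65 kJ/s
termites: 5.5/4.7 = 1.17 kJ/s
grasshoppers: 2.3/3.8 = 0.605 kJ/s
small beetles: 1.6/11 = 0.145 kJ/s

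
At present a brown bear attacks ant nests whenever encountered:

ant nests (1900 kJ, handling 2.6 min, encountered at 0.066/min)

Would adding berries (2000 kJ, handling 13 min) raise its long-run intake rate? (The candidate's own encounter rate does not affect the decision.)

Yes

Current rate: (0.066×1900)/(1 + 0.066×2.6) = 107 kJ/min.
berries: E/h = 2000/13 = 153.8 kJ/min.
Since 153.8 > R, including berries increases the long-run rate.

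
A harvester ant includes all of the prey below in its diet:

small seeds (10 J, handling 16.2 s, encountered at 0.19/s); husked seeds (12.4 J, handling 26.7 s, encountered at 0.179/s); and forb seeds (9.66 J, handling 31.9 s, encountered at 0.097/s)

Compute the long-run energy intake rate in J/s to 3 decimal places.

R = Σλ_iE_i / (1 + Σλ_ih_i)
Numerator: 0.19×10 + 0.179×12.4 + 0.097×9.66 = 5.057
Denominator: 1 + 0.19×16.2 + 0.179×26.7 + 0.097×31.9 = 11.95
R = 5.057/11.95 = 0.4231 J/s

0.423 J/s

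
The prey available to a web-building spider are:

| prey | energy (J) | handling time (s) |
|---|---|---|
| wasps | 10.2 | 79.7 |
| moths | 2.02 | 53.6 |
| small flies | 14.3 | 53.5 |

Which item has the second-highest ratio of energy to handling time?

In descending order of E/h:
small flies: 14.3/53.5 = 0.267 J/s
wasps: 10.2/79.7 = 0.128 J/s
moths: 2.02/53.6 = 0.0377 J/s

wasps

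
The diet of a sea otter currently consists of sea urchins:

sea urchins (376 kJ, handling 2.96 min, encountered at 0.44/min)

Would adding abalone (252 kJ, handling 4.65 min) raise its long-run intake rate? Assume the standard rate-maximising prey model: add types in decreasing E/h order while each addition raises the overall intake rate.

On sea urchins alone, R = ΣλE/(1+Σλh) = 165.4/2.302 = 71.86 kJ/min.
Profitability of abalone: 252/4.65 = 54.19 kJ/min.
54.19 < 71.86, so adding abalone would lower the average — exclude it.

No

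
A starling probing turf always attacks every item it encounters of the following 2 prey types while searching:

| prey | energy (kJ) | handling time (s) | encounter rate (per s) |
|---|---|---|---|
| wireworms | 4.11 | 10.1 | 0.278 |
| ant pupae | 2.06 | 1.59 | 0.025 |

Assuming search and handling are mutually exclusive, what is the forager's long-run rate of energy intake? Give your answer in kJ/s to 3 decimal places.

Energy encountered per unit search time: 0.278×4.11 + 0.025×2.06 = 1.194 kJ/s.
Handling time per unit search time: 0.278×10.1 + 0.025×1.59 = 2.848.
Rate = 1.194/(1 + 2.848) = 0.3103 kJ/s.

0.310 kJ/s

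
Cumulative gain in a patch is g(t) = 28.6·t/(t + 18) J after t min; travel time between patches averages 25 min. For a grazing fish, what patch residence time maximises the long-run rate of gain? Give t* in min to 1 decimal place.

By the marginal value theorem, leave when the instantaneous gain rate g'(t) equals the habitat-wide average g(t)/(T + t).
g'(t) = 28.6·18/(t + 18)². Setting 28.6·18/(t+18)² = 28.6t/[(t+18)(25+t)] gives 18(25+t) = t(t+18), so t² = 18×25 = 450.
t* = √450 = 21.21 min.

21.2 min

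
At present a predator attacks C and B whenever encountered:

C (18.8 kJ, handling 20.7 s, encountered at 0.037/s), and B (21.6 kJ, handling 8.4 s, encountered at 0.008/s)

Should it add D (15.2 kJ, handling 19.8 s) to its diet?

Yes

Current rate: (0.037×18.8 + 0.008×21.6)/(1 + 0.037×20.7 + 0.008×8.4) = 0.4737 kJ/s.
D: E/h = 15.2/19.8 = 0.7677 kJ/s.
0.7677 > 0.4737, so adding D raises the average — include it.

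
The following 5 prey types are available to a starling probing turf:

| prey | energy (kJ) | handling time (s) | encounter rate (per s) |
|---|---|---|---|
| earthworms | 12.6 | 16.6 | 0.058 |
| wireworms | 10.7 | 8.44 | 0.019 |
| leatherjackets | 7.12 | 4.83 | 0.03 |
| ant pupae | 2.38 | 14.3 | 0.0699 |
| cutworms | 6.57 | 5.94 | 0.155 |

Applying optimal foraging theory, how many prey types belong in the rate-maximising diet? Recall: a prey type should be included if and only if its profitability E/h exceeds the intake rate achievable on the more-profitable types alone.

Profitabilities (E/h, kJ/s): leatherjackets 1.47, wireworms 1.27, cutworms 1.11, earthworms 0.759, ant pupae 0.166. Add prey in this order while the next type's profitability exceeds the intake rate on those already taken.
Rate on top 1: 0.1866. wireworms: 1.27 > 0.1866 → include.
Rate on top 2: 0.3194. cutworms: 1.11 > 0.3194 → include.
Rate on top 3: 0.6448. earthworms: 0.759 > 0.6448 → include.
Rate on top 4: 0.6793. ant pupae: 0.166 < 0.6793 → exclude; stop.
Optimal diet: leatherjackets, wireworms, cutworms, earthworms — 4 of 5 types.

4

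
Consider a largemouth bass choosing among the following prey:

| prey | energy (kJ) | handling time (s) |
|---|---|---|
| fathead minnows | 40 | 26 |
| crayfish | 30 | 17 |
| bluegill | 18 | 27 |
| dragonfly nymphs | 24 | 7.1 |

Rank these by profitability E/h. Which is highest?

dragonfly nymphs

Profitability E/h (kJ/s): fathead minnows = 40/26 = 1.54, crayfish = 30/17 = 1.76, bluegill = 18/27 = 0.667, dragonfly nymphs = 24/7.1 = 3.38.
Ranked: dragonfly nymphs > crayfish > fathead minnows > bluegill.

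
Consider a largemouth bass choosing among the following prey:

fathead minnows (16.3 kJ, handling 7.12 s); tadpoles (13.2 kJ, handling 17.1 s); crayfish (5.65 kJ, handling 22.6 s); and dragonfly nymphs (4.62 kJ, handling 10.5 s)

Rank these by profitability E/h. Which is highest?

In descending order of E/h:
fathead minnows: 16.3/7.12 = 2.29 kJ/s
tadpoles: 13.2/17.1 = 0.772 kJ/s
dragonfly nymphs: 4.62/10.5 = 0.44 kJ/s
crayfish: 5.65/22.6 = 0.25 kJ/s

fathead minnows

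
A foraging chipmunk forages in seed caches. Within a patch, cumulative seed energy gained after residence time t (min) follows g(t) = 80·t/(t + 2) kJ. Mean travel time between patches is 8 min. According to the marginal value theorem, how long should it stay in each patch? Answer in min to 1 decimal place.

4.0 min

By the marginal value theorem, leave when the instantaneous gain rate g'(t) equals the habitat-wide average g(t)/(T + t).
g'(t) = 80·2/(t + 2)². Setting 80·2/(t+2)² = 80t/[(t+2)(8+t)] gives 2(8+t) = t(t+2), so t² = 2×8 = 16.
t* = √16 = 4 min.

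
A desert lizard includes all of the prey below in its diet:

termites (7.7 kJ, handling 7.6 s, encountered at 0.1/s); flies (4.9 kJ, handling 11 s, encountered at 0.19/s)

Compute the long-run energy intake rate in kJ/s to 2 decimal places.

R = (0.1×7.7 + 0.19×4.9) / (1 + 0.1×7.6 + 0.19×11) = 1.701/3.85 = 0.4418 kJ/s.

0.44 kJ/s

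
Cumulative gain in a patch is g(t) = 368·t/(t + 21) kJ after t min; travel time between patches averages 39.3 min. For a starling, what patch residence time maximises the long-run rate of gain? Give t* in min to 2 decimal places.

Maximise g(t)/(T+t): set derivative to zero → g'(t)(T+t) = g(t).
g'(t) = 368·21/(t + 21)². Setting 368·21/(t+21)² = 368t/[(t+21)(39.3+t)] gives 21(39.3+t) = t(t+21), so t² = 21×39.3 = 825.3.
t* = √825.3 = 28.73 min.

28.73 min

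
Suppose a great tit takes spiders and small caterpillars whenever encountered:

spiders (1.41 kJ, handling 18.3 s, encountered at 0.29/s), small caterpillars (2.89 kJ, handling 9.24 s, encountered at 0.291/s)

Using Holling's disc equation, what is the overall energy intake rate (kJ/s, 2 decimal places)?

R = Σλ_iE_i / (1 + Σλ_ih_i)
Numerator: 0.29×1.41 + 0.291×2.89 = 1.25
Denominator: 1 + 0.29×18.3 + 0.291×9.24 = 8.996
R = 1.25/8.996 = 0.1389 kJ/s

0.14 kJ/s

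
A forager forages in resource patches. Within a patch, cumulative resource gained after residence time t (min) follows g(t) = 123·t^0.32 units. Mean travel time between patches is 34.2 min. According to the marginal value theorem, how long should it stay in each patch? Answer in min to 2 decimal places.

By the marginal value theorem, leave when the instantaneous gain rate g'(t) equals the habitat-wide average g(t)/(T + t).
g'(t) = 0.32·123·t^-0.68. Setting 0.32·123·t^-0.68 = 123·t^0.32/(34.2+t) gives 0.32(34.2+t) = t, so 0.68·t = 0.32×34.2.
t* = 0.32×34.2/0.68 = 16.09 min.

16.09 min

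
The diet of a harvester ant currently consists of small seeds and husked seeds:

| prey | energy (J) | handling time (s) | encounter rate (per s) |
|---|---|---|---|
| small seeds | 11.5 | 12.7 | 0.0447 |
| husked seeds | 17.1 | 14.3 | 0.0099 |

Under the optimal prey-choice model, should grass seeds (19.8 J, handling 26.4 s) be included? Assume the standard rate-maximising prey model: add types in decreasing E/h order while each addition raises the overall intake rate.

Yes

On small seeds and husked seeds alone, R = ΣλE/(1+Σλh) = 0.6833/1.709 = 0.3998 J/s.
grass seeds: E/h = 19.8/26.4 = 0.75 J/s.
Since 0.75 > R, including grass seeds increases the long-run rate.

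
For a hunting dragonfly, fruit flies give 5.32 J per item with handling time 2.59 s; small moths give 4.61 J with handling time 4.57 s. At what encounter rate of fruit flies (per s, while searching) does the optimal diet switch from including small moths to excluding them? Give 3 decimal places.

Drop small moths once their profitability E₂/h₂ falls below the rate achievable on fruit flies alone: E₂/h₂ = λE₁/(1 + λh₁).
Solve for λ: λE₁h₂ = E₂(1 + λh₁) → λ(E₁h₂ − E₂h₁) = E₂ → λ = E₂/(E₁h₂ − E₂h₁).
λ = 4.61/(5.32×4.57 − 4.61×2.59) = 4.61/12.37 = 0.3726 per s.

0.373 per s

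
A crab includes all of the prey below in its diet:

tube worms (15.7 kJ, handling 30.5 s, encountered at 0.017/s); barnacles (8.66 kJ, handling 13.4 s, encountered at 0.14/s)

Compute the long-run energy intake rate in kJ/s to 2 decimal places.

R = (0.017×15.7 + 0.14×8.66) / (1 + 0.017×30.5 + 0.14×13.4) = 1.479/3.395 = 0.4358 kJ/s.

0.44 kJ/s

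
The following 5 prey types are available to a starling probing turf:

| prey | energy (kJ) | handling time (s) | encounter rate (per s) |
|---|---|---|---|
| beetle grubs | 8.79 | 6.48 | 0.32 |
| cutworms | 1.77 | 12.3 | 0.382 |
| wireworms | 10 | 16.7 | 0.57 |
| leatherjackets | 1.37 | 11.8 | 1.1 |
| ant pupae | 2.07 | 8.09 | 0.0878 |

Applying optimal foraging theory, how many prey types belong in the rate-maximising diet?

1

E/h in descending order: beetle grubs 1.36, wireworms 0.599, ant pupae 0.256, cutworms 0.144, leatherjackets 0.116 kJ/s. The optimal diet is the largest prefix of this list for which every included type satisfies E_i/h_i > R on the types above it.
Rate on top 1: 0.9151. wireworms: 0.599 < 0.9151 → exclude; stop.
Optimal diet: beetle grubs — 1 of 5 types.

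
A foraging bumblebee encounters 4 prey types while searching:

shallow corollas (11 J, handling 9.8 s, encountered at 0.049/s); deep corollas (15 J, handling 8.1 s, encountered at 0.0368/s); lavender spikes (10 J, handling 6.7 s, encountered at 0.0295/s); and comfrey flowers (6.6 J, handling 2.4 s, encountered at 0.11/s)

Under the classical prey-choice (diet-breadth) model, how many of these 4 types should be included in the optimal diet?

4

Profitabilities (E/h, J/s): comfrey flowers 2.75, deep corollas 1.85, lavender spikes 1.49, shallow corollas 1.12. Add prey in this order while the next type's profitability exceeds the intake rate on those already taken.
Rate on top 1: 0.5744. deep corollas: 1.85 > 0.5744 → include.
Rate on top 2: 0.8181. lavender spikes: 1.49 > 0.8181 → include.
Rate on top 3: 0.8939. shallow corollas: 1.12 > 0.8939 → include.
Optimal diet: comfrey flowers, deep corollas, lavender spikes, shallow corollas — 4 of 4 types.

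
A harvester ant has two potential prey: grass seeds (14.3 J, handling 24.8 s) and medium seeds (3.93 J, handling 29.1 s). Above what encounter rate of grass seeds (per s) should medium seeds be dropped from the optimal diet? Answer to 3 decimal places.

At the threshold, the rate on grass seeds alone equals the profitability of medium seeds: λ·14.3/(1 + λ·24.8) = 3.93/29.1 = 0.1351.
Rearranging, λ(14.3 − 0.1351×24.8) = 0.1351, so λ = 0.1351/10.95 = 0.01233 per s.

0.012 per s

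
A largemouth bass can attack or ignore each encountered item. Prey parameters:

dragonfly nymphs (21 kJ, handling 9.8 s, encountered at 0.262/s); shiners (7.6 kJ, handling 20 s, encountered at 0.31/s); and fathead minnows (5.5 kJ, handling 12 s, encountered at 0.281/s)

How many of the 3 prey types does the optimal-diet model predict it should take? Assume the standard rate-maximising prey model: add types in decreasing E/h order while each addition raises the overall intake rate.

1

Profitabilities (E/h, kJ/s): dragonfly nymphs 2.14, fathead minnows 0.458, shiners 0.38. Add prey in this order while the next type's profitability exceeds the intake rate on those already taken.
Rate on top 1: 1.542. fathead minnows: 0.458 < 1.542 → exclude; stop.
Optimal diet: dragonfly nymphs — 1 of 3 types.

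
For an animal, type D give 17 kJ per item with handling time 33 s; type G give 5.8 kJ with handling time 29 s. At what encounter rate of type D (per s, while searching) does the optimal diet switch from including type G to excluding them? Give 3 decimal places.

0.019 per s

At the threshold, the rate on type D alone equals the profitability of type G: λ·17/(1 + λ·33) = 5.8/29 = 0.2.
Rearranging, λ(17 − 0.2×33) = 0.2, so λ = 0.2/10.4 = 0.01923 per s.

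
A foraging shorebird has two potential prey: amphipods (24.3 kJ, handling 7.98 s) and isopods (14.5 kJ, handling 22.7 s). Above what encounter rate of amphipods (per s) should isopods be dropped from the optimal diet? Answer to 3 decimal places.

0.033 per s

The zero-one rule: include isopods iff E₂/h₂ > λE₁/(1+λh₁). Equality gives the switch point.
λE₁h₂ = E₂ + λE₂h₁ ⇒ λ = E₂/(E₁h₂ − E₂h₁) = 14.5/(551.6 − 115.7) = 0.03326 per s.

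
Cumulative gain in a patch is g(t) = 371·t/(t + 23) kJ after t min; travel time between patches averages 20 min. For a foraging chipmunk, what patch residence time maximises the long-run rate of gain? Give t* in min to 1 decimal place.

By the marginal value theorem, leave when the instantaneous gain rate g'(t) equals the habitat-wide average g(t)/(T + t).
g'(t) = 371·23/(t + 23)². Setting 371·23/(t+23)² = 371t/[(t+23)(20+t)] gives 23(20+t) = t(t+23), so t² = 23×20 = 460.
t* = √460 = 21.45 min.

21.4 min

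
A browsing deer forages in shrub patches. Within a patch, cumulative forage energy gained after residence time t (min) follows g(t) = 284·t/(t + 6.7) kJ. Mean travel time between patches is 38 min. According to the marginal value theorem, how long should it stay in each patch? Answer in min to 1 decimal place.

16.0 min

Maximise g(t)/(T+t): set derivative to zero → g'(t)(T+t) = g(t).
g'(t) = 284·6.7/(t + 6.7)². Setting 284·6.7/(t+6.7)² = 284t/[(t+6.7)(38+t)] gives 6.7(38+t) = t(t+6.7), so t² = 6.7×38 = 254.6.
t* = √254.6 = 15.96 min.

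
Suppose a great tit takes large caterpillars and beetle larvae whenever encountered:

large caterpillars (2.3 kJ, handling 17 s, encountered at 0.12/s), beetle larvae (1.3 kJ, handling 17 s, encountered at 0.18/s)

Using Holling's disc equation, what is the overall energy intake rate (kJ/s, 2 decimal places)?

0.08 kJ/s

R = (0.12×2.3 + 0.18×1.3) / (1 + 0.12×17 + 0.18×17) = 0.51/6.1 = 0.08361 kJ/s.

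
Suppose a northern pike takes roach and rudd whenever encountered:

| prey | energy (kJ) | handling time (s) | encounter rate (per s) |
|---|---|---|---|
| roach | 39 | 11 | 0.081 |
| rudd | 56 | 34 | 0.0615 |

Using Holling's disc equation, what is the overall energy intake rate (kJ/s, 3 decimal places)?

1.658 kJ/s

R = (0.081×39 + 0.0615×56) / (1 + 0.081×11 + 0.0615×34) = 6.603/3.982 = 1.658 kJ/s.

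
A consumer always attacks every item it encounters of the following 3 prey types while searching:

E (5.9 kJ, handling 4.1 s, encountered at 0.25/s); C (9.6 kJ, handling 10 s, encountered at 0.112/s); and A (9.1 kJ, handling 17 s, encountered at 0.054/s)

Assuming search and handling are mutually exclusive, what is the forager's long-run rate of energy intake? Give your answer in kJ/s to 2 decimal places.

0.75 kJ/s

Energy encountered per unit search time: 0.25×5.9 + 0.112×9.6 + 0.054×9.1 = 3.042 kJ/s.
Handling time per unit search time: 0.25×4.1 + 0.112×10 + 0.054×17 = 3.063.
Rate = 3.042/(1 + 3.063) = 0.7486 kJ/s.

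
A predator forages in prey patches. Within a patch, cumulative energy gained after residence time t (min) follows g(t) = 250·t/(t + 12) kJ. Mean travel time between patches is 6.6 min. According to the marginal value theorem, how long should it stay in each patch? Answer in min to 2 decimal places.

By the marginal value theorem, leave when the instantaneous gain rate g'(t) equals the habitat-wide average g(t)/(T + t).
g'(t) = 250·12/(t + 12)². Setting 250·12/(t+12)² = 250t/[(t+12)(6.6+t)] gives 12(6.6+t) = t(t+12), so t² = 12×6.6 = 79.2.
t* = √79.2 = 8.899 min.

8.90 min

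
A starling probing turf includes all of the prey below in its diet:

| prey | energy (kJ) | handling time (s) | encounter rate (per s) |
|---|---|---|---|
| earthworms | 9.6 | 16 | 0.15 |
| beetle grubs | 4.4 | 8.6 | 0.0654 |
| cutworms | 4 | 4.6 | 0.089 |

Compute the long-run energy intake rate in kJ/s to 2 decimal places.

Energy encountered per unit search time: 0.15×9.6 + 0.0654×4.4 + 0.089×4 = 2.084 kJ/s.
Handling time per unit search time: 0.15×16 + 0.0654×8.6 + 0.089×4.6 = 3.372.
Rate = 2.084/(1 + 3.372) = 0.4766 kJ/s.

0.48 kJ/s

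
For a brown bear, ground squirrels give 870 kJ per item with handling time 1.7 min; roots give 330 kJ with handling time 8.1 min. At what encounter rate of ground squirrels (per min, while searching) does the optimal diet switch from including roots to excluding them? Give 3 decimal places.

0.051 per min

Drop roots once their profitability E₂/h₂ falls below the rate achievable on ground squirrels alone: E₂/h₂ = λE₁/(1 + λh₁).
Solve for λ: λE₁h₂ = E₂(1 + λh₁) → λ(E₁h₂ − E₂h₁) = E₂ → λ = E₂/(E₁h₂ − E₂h₁).
λ = 330/(870×8.1 − 330×1.7) = 330/6486 = 0.05088 per min.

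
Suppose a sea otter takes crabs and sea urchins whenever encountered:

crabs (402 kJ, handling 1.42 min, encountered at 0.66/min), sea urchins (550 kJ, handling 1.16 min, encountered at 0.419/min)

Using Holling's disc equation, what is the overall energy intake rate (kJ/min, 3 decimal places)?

204.590 kJ/min

Energy encountered per unit search time: 0.66×402 + 0.419×550 = 495.8 kJ/min.
Handling time per unit search time: 0.66×1.42 + 0.419×1.16 = 1.423.
Rate = 495.8/(1 + 1.423) = 204.6 kJ/min.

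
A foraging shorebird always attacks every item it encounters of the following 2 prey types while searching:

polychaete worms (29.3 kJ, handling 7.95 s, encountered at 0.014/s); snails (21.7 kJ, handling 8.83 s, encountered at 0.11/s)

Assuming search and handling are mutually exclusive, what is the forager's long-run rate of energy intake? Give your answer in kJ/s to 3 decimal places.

R = (0.014×29.3 + 0.11×21.7) / (1 + 0.014×7.95 + 0.11×8.83) = 2.797/2.083 = 1.343 kJ/s.

1.343 kJ/s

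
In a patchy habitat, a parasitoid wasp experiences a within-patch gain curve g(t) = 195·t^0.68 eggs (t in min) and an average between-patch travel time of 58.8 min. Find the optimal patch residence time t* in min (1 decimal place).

125.0 min

By the marginal value theorem, leave when the instantaneous gain rate g'(t) equals the habitat-wide average g(t)/(T + t).
g'(t) = 0.68·195·t^-0.32. Setting 0.68·195·t^-0.32 = 195·t^0.68/(58.8+t) gives 0.68(58.8+t) = t, so 0.32·t = 0.68×58.8.
t* = 0.68×58.8/0.32 = 125 min.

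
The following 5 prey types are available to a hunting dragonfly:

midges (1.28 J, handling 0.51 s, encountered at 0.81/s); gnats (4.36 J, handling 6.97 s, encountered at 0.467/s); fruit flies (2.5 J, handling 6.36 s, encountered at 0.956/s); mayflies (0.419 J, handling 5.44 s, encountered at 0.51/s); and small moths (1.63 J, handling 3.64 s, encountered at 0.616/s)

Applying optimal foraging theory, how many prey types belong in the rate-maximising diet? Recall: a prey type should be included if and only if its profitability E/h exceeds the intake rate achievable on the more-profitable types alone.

1

Profitabilities (E/h, J/s): midges 2.51, gnats 0.626, small moths 0.448, fruit flies 0.393, mayflies 0.077. Add prey in this order while the next type's profitability exceeds the intake rate on those already taken.
Rate on top 1: 0.7337. gnats: 0.626 < 0.7337 → exclude; stop.
Optimal diet: midges — 1 of 5 types.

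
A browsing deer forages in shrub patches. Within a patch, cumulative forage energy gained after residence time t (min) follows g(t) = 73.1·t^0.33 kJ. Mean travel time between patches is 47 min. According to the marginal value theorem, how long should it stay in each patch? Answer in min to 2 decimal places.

23.15 min

By the marginal value theorem, leave when the instantaneous gain rate g'(t) equals the habitat-wide average g(t)/(T + t).
g'(t) = 0.33·73.1·t^-0.67. Setting 0.33·73.1·t^-0.67 = 73.1·t^0.33/(47+t) gives 0.33(47+t) = t, so 0.67·t = 0.33×47.
t* = 0.33×47/0.67 = 23.15 min.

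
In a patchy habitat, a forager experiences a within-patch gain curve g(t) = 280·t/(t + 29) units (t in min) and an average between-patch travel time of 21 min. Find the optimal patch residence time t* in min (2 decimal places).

24.68 min

Maximise g(t)/(T+t): set derivative to zero → g'(t)(T+t) = g(t).
g'(t) = 280·29/(t + 29)². Setting 280·29/(t+29)² = 280t/[(t+29)(21+t)] gives 29(21+t) = t(t+29), so t² = 29×21 = 609.
t* = √609 = 24.68 min.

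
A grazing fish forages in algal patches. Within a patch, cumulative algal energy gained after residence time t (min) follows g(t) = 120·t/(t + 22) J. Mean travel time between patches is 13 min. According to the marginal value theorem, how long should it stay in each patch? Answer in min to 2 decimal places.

16.91 min

By the marginal value theorem, leave when the instantaneous gain rate g'(t) equals the habitat-wide average g(t)/(T + t).
g'(t) = 120·22/(t + 22)². Setting 120·22/(t+22)² = 120t/[(t+22)(13+t)] gives 22(13+t) = t(t+22), so t² = 22×13 = 286.
t* = √286 = 16.91 min.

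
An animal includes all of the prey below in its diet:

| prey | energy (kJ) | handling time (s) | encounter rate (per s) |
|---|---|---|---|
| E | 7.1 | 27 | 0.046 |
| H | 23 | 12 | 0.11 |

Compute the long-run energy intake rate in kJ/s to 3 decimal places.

0.802 kJ/s

R = (0.046×7.1 + 0.11×23) / (1 + 0.046×27 + 0.11×12) = 2.857/3.562 = 0.802 kJ/s.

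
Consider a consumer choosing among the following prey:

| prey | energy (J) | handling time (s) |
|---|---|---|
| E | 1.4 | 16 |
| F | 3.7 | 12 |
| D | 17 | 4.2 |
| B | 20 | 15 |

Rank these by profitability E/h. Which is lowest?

Profitability E/h (J/s): E = 1.4/16 = 0.0875, F = 3.7/12 = 0.308, D = 17/4.2 = 4.05, B = 20/15 = 1.33.
Ranked: D > B > F > E.

E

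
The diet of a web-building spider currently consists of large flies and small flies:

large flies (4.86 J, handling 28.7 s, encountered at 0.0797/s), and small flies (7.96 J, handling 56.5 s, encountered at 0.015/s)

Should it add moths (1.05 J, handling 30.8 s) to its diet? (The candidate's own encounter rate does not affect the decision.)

No

Current rate: (0.0797×4.86 + 0.015×7.96)/(1 + 0.0797×28.7 + 0.015×56.5) = 0.1226 J/s.
moths: E/h = 1.05/30.8 = 0.03409 J/s.
0.03409 < 0.1226, so adding moths would lower the average — exclude it.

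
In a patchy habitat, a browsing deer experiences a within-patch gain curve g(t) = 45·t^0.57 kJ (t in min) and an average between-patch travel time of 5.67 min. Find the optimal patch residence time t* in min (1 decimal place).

By the marginal value theorem, leave when the instantaneous gain rate g'(t) equals the habitat-wide average g(t)/(T + t).
g'(t) = 0.57·45·t^-0.43. Setting 0.57·45·t^-0.43 = 45·t^0.57/(5.67+t) gives 0.57(5.67+t) = t, so 0.43·t = 0.57×5.67.
t* = 0.57×5.67/0.43 = 7.516 min.

7.5 min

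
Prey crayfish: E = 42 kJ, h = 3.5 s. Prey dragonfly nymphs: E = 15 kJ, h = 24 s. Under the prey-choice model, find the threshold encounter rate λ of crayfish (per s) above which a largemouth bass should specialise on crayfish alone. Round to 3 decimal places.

0.016 per s

Drop dragonfly nymphs once their profitability E₂/h₂ falls below the rate achievable on crayfish alone: E₂/h₂ = λE₁/(1 + λh₁).
Solve for λ: λE₁h₂ = E₂(1 + λh₁) → λ(E₁h₂ − E₂h₁) = E₂ → λ = E₂/(E₁h₂ − E₂h₁).
λ = 15/(42×24 − 15×3.5) = 15/955.5 = 0.0157 per s.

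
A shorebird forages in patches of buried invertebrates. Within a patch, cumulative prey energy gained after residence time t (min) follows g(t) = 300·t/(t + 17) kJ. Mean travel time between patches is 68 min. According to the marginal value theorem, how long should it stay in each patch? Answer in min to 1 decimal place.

By the marginal value theorem, leave when the instantaneous gain rate g'(t) equals the habitat-wide average g(t)/(T + t).
g'(t) = 300·17/(t + 17)². Setting 300·17/(t+17)² = 300t/[(t+17)(68+t)] gives 17(68+t) = t(t+17), so t² = 17×68 = 1156.
t* = √1156 = 34 min.

34.0 min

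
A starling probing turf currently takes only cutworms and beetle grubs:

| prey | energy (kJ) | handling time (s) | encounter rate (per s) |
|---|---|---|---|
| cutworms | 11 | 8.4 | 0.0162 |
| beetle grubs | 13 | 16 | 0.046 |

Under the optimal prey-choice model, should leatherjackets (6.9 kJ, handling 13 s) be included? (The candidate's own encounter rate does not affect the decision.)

Yes

Intake rate on the current diet: R = (0.0162×11 + 0.046×13) / (1 + 0.0162×8.4 + 0.046×16) = 0.7762/1.872 = 0.4146 kJ/s.
leatherjackets: E/h = 6.9/13 = 0.5308 kJ/s.
0.5308 > 0.4146, so adding leatherjackets raises the average — include it.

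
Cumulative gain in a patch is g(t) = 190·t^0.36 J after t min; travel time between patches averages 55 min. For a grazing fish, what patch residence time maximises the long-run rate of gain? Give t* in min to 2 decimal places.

30.94 min

Optimal t* satisfies g'(t*) = g(t*)/(T + t*).
g'(t) = 0.36·190·t^-0.64. Setting 0.36·190·t^-0.64 = 190·t^0.36/(55+t) gives 0.36(55+t) = t, so 0.64·t = 0.36×55.
t* = 0.36×55/0.64 = 30.94 min.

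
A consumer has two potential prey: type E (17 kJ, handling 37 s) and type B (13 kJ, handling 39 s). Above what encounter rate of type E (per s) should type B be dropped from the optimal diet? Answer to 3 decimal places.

0.071 per s

At the threshold, the rate on type E alone equals the profitability of type B: λ·17/(1 + λ·37) = 13/39 = 0.3333.
Rearranging, λ(17 − 0.3333×37) = 0.3333, so λ = 0.3333/4.667 = 0.07143 per s.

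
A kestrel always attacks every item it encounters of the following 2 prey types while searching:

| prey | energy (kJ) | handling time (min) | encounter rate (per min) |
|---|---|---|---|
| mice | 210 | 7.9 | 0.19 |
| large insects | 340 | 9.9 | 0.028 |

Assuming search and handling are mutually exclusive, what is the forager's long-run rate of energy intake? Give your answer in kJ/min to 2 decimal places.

17.79 kJ/min

R = (0.19×210 + 0.028×340) / (1 + 0.19×7.9 + 0.028×9.9) = 49.42/2.778 = 17.79 kJ/min.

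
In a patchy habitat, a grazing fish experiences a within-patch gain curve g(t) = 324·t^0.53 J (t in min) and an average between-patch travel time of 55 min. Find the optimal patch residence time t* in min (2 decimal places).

Maximise g(t)/(T+t): set derivative to zero → g'(t)(T+t) = g(t).
g'(t) = 0.53·324·t^-0.47. Setting 0.53·324·t^-0.47 = 324·t^0.53/(55+t) gives 0.53(55+t) = t, so 0.47·t = 0.53×55.
t* = 0.53×55/0.47 = 62.02 min.

62.02 min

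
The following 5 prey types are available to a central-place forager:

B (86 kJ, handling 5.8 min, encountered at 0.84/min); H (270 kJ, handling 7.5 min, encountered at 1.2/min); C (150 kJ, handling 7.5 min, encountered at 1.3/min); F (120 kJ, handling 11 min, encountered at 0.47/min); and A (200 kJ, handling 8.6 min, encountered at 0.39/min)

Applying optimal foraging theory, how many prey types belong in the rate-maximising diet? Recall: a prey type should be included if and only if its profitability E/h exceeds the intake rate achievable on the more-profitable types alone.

1

E/h in descending order: H 36, A 23.3, C 20, B 14.8, F 10.9 kJ/min. The optimal diet is the largest prefix of this list for which every included type satisfies E_i/h_i > R on the types above it.
Rate on top 1: 32.4. A: 23.3 < 32.4 → exclude; stop.
Optimal diet: H — 1 of 5 types.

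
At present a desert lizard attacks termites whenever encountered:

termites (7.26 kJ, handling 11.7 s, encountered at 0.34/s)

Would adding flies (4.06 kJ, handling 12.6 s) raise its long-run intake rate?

Current rate: (0.34×7.26)/(1 + 0.34×11.7) = 0.4959 kJ/s.
flies: E/h = 4.06/12.6 = 0.3222 kJ/s.
0.3222 < 0.4959, so adding flies would lower the average — exclude it.

No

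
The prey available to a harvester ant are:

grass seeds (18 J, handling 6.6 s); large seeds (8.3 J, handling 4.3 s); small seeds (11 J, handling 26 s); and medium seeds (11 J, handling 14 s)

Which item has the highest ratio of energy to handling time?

In descending order of E/h:
grass seeds: 18/6.6 = 2.73 J/s
large seeds: 8.3/4.3 = 1.93 J/s
medium seeds: 11/14 = 0.786 J/s
small seeds: 11/26 = 0.423 J/s

grass seeds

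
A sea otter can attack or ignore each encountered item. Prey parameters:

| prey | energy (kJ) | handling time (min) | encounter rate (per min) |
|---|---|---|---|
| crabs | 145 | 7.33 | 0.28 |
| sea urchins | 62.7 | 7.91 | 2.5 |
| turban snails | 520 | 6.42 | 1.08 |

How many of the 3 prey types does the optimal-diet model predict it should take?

1

Profitabilities (E/h, kJ/min): turban snails 81, crabs 19.8, sea urchins 7.93. Add prey in this order while the next type's profitability exceeds the intake rate on those already taken.
Rate on top 1: 70.79. crabs: 19.8 < 70.79 → exclude; stop.
Optimal diet: turban snails — 1 of 3 types.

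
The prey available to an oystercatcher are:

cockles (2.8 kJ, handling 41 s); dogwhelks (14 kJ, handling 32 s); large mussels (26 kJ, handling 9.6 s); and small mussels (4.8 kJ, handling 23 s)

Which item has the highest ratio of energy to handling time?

large mussels

In descending order of E/h:
large mussels: 26/9.6 = 2.71 kJ/s
dogwhelks: 14/32 = 0.438 kJ/s
small mussels: 4.8/23 = 0.209 kJ/s
cockles: 2.8/41 = 0.0683 kJ/s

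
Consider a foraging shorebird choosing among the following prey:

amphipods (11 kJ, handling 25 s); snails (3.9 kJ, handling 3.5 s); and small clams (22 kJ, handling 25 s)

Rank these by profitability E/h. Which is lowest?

Profitability E/h (kJ/s): amphipods = 11/25 = 0.44, snails = 3.9/3.5 = 1.11, small clams = 22/25 = 0.88.
Ranked: snails > small clams > amphipods.

amphipods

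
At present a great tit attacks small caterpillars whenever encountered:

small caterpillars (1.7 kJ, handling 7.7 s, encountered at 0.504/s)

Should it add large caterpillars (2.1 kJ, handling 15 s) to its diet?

No

Intake rate on the current diet: R = (0.504×1.7) / (1 + 0.504×7.7) = 0.8568/4.881 = 0.1755 kJ/s.
large caterpillars: E/h = 2.1/15 = 0.14 kJ/s.
Since 0.14 < R, time spent handling large caterpillars is better spent searching.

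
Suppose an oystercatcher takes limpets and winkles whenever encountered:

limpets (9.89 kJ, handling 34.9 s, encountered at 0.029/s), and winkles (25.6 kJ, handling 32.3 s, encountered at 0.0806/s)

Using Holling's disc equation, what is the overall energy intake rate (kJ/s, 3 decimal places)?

R = Σλ_iE_i / (1 + Σλ_ih_i)
Numerator: 0.029×9.89 + 0.0806×25.6 = 2.35
Denominator: 1 + 0.029×34.9 + 0.0806×32.3 = 4.615
R = 2.35/4.615 = 0.5092 kJ/s

0.509 kJ/s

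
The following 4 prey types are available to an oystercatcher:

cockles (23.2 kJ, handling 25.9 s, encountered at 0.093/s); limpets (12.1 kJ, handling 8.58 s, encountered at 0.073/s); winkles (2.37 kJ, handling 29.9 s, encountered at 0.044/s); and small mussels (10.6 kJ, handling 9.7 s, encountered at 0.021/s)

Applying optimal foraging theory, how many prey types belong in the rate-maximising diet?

3

Profitabilities (E/h, kJ/s): limpets 1.41, small mussels 1.09, cockles 0.896, winkles 0.0793. Add prey in this order while the next type's profitability exceeds the intake rate on those already taken.
Rate on top 1: 0.5431. small mussels: 1.09 > 0.5431 → include.
Rate on top 2: 0.6043. cockles: 0.896 > 0.6043 → include.
Rate on top 3: 0.7699. winkles: 0.0793 < 0.7699 → exclude; stop.
Optimal diet: limpets, small mussels, cockles — 3 of 4 types.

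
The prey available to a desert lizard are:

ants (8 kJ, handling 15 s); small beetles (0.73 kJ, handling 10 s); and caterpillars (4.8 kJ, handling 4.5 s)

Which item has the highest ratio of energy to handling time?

Profitability E/h (kJ/s): ants = 8/15 = 0.533, small beetles = 0.73/10 = 0.073, caterpillars = 4.8/4.5 = 1.07.
Ranked: caterpillars > ants > small beetles.

caterpillars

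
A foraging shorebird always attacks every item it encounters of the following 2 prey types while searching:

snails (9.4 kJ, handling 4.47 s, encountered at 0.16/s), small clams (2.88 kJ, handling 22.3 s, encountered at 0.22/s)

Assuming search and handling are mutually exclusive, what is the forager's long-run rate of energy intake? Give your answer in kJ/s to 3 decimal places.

0.323 kJ/s

Energy encountered per unit search time: 0.16×9.4 + 0.22×2.88 = 2.138 kJ/s.
Handling time per unit search time: 0.16×4.47 + 0.22×22.3 = 5.621.
Rate = 2.138/(1 + 5.621) = 0.3228 kJ/s.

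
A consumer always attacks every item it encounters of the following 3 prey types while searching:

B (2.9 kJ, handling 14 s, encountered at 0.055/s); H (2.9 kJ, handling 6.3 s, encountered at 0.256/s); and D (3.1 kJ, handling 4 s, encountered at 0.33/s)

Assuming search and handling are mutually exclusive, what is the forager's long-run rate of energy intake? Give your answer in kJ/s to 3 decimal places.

R = Σλ_iE_i / (1 + Σλ_ih_i)
Numerator: 0.055×2.9 + 0.256×2.9 + 0.33×3.1 = 1.925
Denominator: 1 + 0.055×14 + 0.256×6.3 + 0.33×4 = 4.703
R = 1.925/4.703 = 0.4093 kJ/s

0.409 kJ/s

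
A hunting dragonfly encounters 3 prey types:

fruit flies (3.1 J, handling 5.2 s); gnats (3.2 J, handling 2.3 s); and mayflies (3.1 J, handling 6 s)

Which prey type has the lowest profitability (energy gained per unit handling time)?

In descending order of E/h:
gnats: 3.2/2.3 = 1.39 J/s
fruit flies: 3.1/5.2 = 0.596 J/s
mayflies: 3.1/6 = 0.517 J/s

mayflies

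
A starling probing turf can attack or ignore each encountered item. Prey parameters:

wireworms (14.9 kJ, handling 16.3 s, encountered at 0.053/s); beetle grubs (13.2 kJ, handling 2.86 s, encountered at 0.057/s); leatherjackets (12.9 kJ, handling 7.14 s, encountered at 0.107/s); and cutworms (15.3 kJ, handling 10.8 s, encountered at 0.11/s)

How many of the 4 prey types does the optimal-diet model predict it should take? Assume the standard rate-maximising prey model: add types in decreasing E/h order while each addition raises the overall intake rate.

3

Rank by E/h (kJ/s): beetle grubs 4.62, leatherjackets 1.81, cutworms 1.42, wireworms 0.914. Include each in turn until the next type's E/h falls below the running intake rate.
Rate on top 1: 0.6469. leatherjackets: 1.81 > 0.6469 → include.
Rate on top 2: 1.107. cutworms: 1.42 > 1.107 → include.
Rate on top 3: 1.225. wireworms: 0.914 < 1.225 → exclude; stop.
Optimal diet: beetle grubs, leatherjackets, cutworms — 3 of 4 types.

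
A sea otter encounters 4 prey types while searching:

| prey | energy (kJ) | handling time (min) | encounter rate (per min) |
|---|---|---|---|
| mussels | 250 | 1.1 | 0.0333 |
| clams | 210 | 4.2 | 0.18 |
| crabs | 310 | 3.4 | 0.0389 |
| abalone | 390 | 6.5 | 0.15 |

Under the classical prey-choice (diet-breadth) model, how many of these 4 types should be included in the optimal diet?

E/h in descending order: mussels 227, crabs 91.2, abalone 60, clams 50 kJ/min. The optimal diet is the largest prefix of this list for which every included type satisfies E_i/h_i > R on the types above it.
Rate on top 1: 8.031. crabs: 91.2 > 8.031 → include.
Rate on top 2: 17.44. abalone: 60 > 17.44 → include.
Rate on top 3: 36.79. clams: 50 > 36.79 → include.
Optimal diet: mussels, crabs, abalone, clams — 4 of 4 types.

4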